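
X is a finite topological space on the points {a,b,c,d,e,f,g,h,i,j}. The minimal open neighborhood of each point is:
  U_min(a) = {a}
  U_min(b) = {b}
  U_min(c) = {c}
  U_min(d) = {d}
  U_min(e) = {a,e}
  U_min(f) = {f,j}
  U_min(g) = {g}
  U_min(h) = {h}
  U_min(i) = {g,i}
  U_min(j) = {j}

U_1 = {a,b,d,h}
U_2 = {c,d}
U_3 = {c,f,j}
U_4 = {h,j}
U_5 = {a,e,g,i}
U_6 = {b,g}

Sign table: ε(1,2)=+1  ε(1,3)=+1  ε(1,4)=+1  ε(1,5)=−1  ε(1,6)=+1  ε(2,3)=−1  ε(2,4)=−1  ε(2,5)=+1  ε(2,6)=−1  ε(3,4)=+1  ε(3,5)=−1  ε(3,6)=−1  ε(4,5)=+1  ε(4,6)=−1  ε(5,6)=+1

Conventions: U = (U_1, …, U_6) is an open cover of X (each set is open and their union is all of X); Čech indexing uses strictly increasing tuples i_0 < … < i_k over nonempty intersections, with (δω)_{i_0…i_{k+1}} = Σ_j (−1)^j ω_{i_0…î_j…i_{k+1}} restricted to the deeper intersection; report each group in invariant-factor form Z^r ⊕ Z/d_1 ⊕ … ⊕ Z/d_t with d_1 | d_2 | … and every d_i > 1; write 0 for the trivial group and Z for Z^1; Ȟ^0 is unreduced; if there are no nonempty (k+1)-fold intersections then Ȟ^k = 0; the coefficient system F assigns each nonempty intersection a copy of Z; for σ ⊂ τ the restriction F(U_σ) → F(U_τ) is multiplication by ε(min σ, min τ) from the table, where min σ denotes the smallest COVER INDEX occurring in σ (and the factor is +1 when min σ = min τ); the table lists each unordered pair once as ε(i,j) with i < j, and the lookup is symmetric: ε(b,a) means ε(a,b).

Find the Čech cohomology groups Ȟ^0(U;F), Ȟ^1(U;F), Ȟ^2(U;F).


nerve simplices:
  U12={d} U14={h} U15={a} U16={b} U23={c} U34={j} U56={g}
C dims 6,7; δ0: rk 6, SNF 1^5·2
degree 0: 6−6−0 = 0 → Ȟ^0 ≅ 0
degree 1: 7−0−6 = 1 plus torsion [2] → Ȟ^1 ≅ Z ⊕ Z/2
degree 2: 0−0−0 = 0 → Ȟ^2 ≅ 0

Ȟ^0(U;F) ≅ 0, Ȟ^1(U;F) ≅ Z ⊕ Z/2, Ȟ^2(U;F) ≅ 0


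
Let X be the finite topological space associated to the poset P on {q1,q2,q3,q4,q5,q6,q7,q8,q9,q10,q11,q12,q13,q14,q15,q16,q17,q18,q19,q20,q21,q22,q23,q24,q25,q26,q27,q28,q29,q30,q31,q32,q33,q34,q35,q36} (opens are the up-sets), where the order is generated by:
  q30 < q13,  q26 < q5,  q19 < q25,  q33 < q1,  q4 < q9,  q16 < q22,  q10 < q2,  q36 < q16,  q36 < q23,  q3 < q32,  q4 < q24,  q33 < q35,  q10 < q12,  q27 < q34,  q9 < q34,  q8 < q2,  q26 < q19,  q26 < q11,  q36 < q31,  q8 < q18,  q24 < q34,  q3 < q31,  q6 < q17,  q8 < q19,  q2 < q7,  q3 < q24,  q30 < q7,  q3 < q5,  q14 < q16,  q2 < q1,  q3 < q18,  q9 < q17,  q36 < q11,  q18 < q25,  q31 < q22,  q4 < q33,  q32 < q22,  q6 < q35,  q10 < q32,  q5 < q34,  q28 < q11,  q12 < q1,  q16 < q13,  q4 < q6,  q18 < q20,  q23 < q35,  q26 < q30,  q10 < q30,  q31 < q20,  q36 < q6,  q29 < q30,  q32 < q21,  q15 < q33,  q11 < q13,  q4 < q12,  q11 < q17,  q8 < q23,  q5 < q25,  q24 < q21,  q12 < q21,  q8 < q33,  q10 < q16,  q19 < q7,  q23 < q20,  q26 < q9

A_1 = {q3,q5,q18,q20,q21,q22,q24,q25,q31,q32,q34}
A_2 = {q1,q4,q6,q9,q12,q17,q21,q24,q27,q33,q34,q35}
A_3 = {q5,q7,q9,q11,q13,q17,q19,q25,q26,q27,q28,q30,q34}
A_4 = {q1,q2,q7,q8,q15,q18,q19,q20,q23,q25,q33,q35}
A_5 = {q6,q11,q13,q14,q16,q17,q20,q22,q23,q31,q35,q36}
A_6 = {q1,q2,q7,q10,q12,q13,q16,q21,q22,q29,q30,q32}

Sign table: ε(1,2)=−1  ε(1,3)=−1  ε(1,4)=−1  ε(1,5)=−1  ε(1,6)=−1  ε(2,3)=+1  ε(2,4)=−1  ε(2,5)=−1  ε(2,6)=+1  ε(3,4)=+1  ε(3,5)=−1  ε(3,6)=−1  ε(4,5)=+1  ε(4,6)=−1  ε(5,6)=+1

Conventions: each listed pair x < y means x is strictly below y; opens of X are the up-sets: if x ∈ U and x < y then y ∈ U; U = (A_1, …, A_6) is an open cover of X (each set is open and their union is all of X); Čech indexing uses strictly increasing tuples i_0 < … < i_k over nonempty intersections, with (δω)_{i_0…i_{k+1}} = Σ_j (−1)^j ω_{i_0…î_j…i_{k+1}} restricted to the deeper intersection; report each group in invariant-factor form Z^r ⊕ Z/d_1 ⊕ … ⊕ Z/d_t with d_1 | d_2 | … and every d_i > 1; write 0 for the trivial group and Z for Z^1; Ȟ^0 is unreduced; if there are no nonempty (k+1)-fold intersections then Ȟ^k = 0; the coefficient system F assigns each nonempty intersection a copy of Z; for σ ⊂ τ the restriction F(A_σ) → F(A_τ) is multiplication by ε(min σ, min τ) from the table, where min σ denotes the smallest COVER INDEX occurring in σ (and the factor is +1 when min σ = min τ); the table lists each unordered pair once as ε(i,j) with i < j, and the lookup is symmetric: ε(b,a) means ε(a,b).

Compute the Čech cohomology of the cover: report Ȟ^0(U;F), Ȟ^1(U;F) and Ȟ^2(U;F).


Ȟ^0 = 0, Ȟ^1 = Z/2, Ȟ^2 = Z

nonempty intersections:
  A12={q21,q24,q34} A13={q5,q25,q34} A14={q18,q20,q25} A15={q20,q22,q31} A16={q21,q22,q32} A23={q9,q17,q27,q34} A24={q1,q33,q35} A25={q6,q17,q35} A26={q1,q12,q21} A34={q7,q19,q25} A35={q11,q13,q17} A36={q7,q13,q30} A45={q20,q23,q35} A46={q1,q2,q7} A56={q13,q16,q22}
  A123={q34} A126={q21} A134={q25} A145={q20} A156={q22} A235={q17} A245={q35} A246={q1} A346={q7} A356={q13}
C dims 6,15,10; δ0: rk 6, SNF 1^5·2; δ1: rk 9, SNF 1^9
Ȟ^0: (6−6)−0=0 ⇒ 0
Ȟ^1: (15−9)−6=0 plus torsion [2] ⇒ Z/2
Ȟ^2: (10−0)−9=1 ⇒ Z


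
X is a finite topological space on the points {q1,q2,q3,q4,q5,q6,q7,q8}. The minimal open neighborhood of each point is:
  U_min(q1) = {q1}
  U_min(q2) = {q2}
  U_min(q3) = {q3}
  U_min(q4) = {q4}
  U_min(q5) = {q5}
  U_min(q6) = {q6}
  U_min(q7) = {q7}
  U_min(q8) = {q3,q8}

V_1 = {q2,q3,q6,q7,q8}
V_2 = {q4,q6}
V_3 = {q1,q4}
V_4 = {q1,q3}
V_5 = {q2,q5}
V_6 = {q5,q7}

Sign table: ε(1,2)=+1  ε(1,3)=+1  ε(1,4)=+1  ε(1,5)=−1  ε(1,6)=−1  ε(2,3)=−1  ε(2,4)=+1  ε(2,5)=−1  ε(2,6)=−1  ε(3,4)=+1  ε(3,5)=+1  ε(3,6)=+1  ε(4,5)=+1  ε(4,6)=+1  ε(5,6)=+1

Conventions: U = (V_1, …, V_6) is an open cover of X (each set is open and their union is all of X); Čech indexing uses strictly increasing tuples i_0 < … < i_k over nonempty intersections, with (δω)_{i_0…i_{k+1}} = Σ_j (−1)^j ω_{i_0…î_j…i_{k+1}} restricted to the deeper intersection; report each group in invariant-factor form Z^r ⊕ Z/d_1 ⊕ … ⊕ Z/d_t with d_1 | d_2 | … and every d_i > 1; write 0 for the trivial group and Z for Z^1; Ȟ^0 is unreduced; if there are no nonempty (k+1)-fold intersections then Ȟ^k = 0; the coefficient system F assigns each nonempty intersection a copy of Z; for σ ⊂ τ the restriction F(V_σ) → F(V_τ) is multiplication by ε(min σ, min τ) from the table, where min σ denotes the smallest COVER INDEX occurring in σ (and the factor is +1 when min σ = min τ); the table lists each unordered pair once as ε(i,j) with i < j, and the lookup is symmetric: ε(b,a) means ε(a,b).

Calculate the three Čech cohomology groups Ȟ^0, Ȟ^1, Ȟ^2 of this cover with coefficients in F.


nerve of the cover:
  V12={q6} V14={q3} V15={q2} V16={q7} V23={q4} V34={q1} V56={q5}
C dims 6,7; δ0: rk 6, SNF 1^5·2
Ȟ^0 = (6 − 6) − 0 = 0, so Ȟ^0 ≅ 0
Ȟ^1 = (7 − 0) − 6 = 1 plus torsion [2], so Ȟ^1 ≅ Z ⊕ Z/2
Ȟ^2 = (0 − 0) − 0 = 0, so Ȟ^2 ≅ 0

Ȟ^0(U;F) ≅ 0,  Ȟ^1(U;F) ≅ Z ⊕ Z/2,  Ȟ^2(U;F) ≅ 0


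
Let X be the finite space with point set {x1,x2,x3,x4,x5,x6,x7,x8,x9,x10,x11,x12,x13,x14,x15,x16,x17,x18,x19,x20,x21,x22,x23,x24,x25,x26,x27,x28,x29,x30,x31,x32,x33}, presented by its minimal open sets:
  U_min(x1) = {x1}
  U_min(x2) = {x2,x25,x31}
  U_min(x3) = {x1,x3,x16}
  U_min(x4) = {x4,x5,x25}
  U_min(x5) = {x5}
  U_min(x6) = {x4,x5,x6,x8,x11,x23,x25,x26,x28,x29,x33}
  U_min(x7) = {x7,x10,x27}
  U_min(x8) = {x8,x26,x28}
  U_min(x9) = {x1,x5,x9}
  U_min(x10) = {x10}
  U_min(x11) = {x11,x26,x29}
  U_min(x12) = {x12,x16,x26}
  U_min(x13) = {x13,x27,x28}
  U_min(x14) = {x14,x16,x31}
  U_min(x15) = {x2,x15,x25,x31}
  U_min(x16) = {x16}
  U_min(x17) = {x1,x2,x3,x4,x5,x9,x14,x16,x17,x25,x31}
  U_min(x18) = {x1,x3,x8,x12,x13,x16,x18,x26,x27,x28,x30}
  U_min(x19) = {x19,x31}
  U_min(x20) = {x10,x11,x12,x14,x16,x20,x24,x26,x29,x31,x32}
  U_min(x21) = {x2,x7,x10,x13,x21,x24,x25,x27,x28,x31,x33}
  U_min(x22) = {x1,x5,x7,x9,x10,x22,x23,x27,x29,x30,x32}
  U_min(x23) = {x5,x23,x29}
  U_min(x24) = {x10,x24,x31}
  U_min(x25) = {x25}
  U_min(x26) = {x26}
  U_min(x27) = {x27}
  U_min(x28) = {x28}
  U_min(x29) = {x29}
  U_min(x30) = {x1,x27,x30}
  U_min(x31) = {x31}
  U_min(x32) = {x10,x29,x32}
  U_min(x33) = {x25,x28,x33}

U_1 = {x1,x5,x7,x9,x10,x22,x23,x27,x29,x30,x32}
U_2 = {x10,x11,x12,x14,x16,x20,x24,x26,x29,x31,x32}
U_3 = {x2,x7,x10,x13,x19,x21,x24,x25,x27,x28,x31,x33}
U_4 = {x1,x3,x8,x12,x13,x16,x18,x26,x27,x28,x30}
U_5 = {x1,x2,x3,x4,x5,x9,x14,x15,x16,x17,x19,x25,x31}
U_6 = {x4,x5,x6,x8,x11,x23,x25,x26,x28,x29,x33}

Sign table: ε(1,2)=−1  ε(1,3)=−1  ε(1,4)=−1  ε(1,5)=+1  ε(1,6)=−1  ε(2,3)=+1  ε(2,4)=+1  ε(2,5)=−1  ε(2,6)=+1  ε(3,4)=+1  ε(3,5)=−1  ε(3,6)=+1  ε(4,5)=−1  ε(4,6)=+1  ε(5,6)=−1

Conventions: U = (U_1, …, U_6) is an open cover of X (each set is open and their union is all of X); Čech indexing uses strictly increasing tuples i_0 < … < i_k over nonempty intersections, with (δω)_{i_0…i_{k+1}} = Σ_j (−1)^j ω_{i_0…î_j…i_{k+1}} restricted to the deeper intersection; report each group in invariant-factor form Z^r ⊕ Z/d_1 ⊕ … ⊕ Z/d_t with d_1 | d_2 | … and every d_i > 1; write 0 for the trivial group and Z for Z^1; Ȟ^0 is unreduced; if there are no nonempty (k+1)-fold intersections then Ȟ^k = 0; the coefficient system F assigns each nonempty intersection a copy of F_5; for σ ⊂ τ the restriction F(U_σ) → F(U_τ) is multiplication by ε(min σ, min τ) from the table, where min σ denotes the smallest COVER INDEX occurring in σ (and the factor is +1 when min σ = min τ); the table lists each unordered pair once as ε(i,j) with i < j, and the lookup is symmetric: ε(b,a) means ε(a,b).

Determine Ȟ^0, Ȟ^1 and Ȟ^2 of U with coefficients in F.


Ȟ^0 ≅ Z/5; Ȟ^1 ≅ 0; Ȟ^2 ≅ 0

cover nerve:
  U12={x10,x29,x32} U13={x7,x10,x27} U14={x1,x27,x30} U15={x1,x5,x9} U16={x5,x23,x29} U23={x10,x24,x31} U24={x12,x16,x26} U25={x14,x16,x31} U26={x11,x26,x29} U34={x13,x27,x28} U35={x2,x19,x25,x31} U36={x25,x28,x33} U45={x1,x3,x16} U46={x8,x26,x28} U56={x4,x5,x25}
  U123={x10} U126={x29} U134={x27} U145={x1} U156={x5} U235={x31} U245={x16} U246={x26} U346={x28} U356={x25}
C dims 6,15,10; δ0: rk_F5 5; δ1: rk_F5 10
Ȟ^0: (6−5)−0=1 ⇒ Z/5
Ȟ^1: (15−10)−5=0 ⇒ 0
Ȟ^2: (10−0)−10=0 ⇒ 0


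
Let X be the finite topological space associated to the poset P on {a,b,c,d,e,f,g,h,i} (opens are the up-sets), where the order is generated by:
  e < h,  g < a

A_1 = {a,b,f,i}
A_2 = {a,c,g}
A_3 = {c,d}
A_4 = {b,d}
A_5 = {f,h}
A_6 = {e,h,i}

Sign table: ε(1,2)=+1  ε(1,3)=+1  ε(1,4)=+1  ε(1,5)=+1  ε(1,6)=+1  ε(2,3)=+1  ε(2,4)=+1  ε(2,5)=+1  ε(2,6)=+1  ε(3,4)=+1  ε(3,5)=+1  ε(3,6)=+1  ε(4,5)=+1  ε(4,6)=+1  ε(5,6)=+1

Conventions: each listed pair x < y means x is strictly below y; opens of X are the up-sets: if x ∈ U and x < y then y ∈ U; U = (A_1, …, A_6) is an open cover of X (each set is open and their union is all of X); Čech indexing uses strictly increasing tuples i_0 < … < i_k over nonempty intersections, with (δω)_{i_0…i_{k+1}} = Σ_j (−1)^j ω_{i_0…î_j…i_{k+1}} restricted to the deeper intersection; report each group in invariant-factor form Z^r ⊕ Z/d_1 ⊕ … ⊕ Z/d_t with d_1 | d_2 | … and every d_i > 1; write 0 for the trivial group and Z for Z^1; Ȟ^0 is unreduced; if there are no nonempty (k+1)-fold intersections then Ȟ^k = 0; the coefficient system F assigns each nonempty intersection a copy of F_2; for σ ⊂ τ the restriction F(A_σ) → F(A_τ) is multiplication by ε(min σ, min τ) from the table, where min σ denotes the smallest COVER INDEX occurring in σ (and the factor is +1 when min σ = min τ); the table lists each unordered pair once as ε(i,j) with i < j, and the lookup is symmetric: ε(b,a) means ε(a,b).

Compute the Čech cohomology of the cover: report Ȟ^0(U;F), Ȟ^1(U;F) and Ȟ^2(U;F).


Ȟ^0(U;F) ≅ Z/2, Ȟ^1(U;F) ≅ Z/2 ⊕ Z/2, Ȟ^2(U;F) ≅ 0

nonempty overlaps:
  A12={a} A14={b} A15={f} A16={i} A23={c} A34={d} A56={h}
C dims 6,7; δ0: rk_F2 5
degree 0: 6−5−0 = 1 → Ȟ^0 ≅ Z/2
degree 1: 7−0−5 = 2 → Ȟ^1 ≅ Z/2 ⊕ Z/2
degree 2: 0−0−0 = 0 → Ȟ^2 ≅ 0


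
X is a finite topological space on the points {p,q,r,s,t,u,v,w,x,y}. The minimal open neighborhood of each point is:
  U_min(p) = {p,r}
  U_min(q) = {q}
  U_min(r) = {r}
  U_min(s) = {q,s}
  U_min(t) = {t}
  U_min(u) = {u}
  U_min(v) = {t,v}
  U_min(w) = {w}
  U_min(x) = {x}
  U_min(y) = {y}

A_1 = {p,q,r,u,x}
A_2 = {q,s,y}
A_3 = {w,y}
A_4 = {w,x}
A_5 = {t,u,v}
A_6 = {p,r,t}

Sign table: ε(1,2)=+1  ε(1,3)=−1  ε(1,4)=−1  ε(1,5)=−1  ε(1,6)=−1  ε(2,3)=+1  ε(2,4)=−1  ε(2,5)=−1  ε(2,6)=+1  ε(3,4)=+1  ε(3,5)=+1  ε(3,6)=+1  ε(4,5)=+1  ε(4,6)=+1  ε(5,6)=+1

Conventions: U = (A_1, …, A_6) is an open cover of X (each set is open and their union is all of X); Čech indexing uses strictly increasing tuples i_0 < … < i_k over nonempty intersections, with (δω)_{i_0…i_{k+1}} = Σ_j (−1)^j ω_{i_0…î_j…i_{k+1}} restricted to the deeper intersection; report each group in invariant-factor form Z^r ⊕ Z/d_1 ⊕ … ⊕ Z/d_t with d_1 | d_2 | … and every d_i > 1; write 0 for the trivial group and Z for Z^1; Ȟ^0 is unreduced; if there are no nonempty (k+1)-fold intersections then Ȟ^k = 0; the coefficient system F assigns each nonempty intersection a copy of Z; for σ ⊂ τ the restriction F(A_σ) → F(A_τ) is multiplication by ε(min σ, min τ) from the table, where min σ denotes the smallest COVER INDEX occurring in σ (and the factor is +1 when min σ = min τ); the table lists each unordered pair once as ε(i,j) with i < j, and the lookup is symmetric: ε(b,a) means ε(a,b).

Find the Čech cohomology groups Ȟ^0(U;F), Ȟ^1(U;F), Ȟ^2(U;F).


Ȟ^0 ≅ 0, Ȟ^1 ≅ Z ⊕ Z/2, Ȟ^2 ≅ 0

nerve of the cover:
  A12={q} A14={x} A15={u} A16={p,r} A23={y} A34={w} A56={t}
C dims 6,7; δ0: rk 6, SNF 1^5·2
Ȟ^0 = (6 − 6) − 0 = 0, so Ȟ^0 ≅ 0
Ȟ^1 = (7 − 0) − 6 = 1 plus torsion [2], so Ȟ^1 ≅ Z ⊕ Z/2
Ȟ^2 = (0 − 0) − 0 = 0, so Ȟ^2 ≅ 0


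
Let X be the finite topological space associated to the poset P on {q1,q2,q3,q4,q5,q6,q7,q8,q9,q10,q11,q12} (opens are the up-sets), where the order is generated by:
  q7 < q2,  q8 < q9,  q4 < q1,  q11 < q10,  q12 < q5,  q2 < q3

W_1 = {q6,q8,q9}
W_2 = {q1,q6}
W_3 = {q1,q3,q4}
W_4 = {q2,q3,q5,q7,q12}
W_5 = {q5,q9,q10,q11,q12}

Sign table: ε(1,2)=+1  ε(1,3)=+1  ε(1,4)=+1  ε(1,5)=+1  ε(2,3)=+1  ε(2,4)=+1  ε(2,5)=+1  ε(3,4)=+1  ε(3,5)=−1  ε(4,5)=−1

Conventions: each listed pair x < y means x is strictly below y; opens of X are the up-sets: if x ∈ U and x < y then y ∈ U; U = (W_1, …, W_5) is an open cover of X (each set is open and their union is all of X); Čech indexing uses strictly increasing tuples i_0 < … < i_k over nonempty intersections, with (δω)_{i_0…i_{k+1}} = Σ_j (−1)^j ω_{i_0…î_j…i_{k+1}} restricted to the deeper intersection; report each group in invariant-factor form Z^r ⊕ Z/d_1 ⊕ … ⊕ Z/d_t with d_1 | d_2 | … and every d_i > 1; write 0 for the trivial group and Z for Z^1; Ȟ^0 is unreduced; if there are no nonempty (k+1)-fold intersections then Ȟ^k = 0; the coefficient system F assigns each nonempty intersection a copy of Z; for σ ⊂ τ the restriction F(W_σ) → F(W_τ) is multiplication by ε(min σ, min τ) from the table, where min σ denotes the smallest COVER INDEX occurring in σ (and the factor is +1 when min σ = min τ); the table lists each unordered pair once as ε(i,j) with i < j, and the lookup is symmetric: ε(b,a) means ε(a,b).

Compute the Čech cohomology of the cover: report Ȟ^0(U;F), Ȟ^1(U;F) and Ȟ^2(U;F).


Ȟ^0 ≅ 0,  Ȟ^1 ≅ Z/2,  Ȟ^2 ≅ 0

cover nerve:
  W12={q6} W15={q9} W23={q1} W34={q3} W45={q5,q12}
C dims 5,5; δ0: rk 5, SNF 1^4·2
Ȟ^0: (5−5)−0=0 ⇒ 0
Ȟ^1: (5−0)−5=0 plus torsion [2] ⇒ Z/2
Ȟ^2: (0−0)−0=0 ⇒ 0


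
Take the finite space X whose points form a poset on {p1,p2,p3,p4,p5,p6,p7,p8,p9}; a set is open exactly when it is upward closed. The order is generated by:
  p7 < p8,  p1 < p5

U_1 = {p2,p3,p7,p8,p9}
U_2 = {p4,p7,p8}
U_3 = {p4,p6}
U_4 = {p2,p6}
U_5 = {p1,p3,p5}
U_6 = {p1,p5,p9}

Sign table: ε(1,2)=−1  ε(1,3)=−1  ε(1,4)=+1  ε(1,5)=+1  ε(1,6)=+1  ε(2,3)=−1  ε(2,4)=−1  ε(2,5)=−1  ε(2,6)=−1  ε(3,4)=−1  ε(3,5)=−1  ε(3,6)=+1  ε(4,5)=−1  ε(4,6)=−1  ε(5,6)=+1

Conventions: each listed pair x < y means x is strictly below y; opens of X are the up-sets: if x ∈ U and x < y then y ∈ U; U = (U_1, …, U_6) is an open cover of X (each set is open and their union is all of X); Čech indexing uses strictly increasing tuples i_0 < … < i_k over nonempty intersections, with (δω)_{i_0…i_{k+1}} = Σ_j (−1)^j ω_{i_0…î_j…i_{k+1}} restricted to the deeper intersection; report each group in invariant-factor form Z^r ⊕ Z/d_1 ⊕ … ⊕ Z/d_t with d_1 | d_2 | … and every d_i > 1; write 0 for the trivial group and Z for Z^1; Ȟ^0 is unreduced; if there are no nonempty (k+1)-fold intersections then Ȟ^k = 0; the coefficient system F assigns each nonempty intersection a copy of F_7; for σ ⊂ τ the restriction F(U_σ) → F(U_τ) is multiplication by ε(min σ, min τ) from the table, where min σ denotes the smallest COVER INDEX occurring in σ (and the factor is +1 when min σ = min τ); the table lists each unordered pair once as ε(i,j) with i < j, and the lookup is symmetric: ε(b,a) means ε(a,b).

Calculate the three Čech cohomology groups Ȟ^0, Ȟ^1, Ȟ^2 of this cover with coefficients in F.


nonempty overlaps:
  U12={p7,p8} U14={p2} U15={p3} U16={p9} U23={p4} U34={p6} U56={p1,p5}
C dims 6,7; δ0: rk_F7 6
degree 0: 6−6−0 = 0 → Ȟ^0 ≅ 0
degree 1: 7−0−6 = 1 → Ȟ^1 ≅ Z/7
degree 2: 0−0−0 = 0 → Ȟ^2 ≅ 0

Ȟ^0 = 0, Ȟ^1 = Z/7, Ȟ^2 = 0


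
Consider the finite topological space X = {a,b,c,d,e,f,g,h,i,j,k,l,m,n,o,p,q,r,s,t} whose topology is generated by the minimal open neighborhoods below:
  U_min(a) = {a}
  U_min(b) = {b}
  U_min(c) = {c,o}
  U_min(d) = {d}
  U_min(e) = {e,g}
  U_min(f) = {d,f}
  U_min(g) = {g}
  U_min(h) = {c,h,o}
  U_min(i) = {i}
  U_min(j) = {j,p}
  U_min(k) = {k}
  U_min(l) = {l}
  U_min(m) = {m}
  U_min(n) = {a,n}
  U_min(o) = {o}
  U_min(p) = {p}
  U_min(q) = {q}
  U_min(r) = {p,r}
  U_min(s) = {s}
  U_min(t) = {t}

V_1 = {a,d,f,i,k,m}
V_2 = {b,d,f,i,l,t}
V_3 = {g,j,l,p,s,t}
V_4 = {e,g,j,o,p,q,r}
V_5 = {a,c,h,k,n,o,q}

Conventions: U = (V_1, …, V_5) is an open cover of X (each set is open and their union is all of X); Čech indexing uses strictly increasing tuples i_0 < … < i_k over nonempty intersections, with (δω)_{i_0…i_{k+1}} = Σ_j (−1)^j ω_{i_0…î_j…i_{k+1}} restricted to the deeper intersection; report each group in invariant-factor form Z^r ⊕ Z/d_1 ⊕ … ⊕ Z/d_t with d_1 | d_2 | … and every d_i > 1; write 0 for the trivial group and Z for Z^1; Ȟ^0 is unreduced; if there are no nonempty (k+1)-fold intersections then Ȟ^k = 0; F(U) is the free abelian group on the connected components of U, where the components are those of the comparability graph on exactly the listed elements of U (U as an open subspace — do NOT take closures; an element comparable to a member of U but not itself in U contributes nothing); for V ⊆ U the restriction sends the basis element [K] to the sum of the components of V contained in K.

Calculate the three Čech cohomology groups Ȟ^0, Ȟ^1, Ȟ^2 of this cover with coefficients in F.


Ȟ^0(U;F) ≅ Z^13, Ȟ^1(U;F) ≅ 0 and Ȟ^2(U;F) ≅ 0

nonempty overlaps:
  V12={d,f,i} V15={a,k} V23={l,t} V34={g,j,p} V45={o,q}
components per intersection:
  V1: {a} {d,f} {i} {k} {m}
  V2: {b} {d,f} {i} {l} {t}
  V3: {g} {j,p} {l} {s} {t}
  V4: {e,g} {j,p,r} {o} {q}
  V5: {a,n} {c,h,o} {k} {q}
  V12: {d,f} {i}
  V15: {a} {k}
  V23: {l} {t}
  V34: {g} {j,p}
  V45: {o} {q}
C dims 23,10; δ0: rk 10, SNF 1^10
degree 0: 23−10−0 = 13 → Ȟ^0 ≅ Z^13
degree 1: 10−0−10 = 0 → Ȟ^1 ≅ 0
degree 2: 0−0−0 = 0 → Ȟ^2 ≅ 0


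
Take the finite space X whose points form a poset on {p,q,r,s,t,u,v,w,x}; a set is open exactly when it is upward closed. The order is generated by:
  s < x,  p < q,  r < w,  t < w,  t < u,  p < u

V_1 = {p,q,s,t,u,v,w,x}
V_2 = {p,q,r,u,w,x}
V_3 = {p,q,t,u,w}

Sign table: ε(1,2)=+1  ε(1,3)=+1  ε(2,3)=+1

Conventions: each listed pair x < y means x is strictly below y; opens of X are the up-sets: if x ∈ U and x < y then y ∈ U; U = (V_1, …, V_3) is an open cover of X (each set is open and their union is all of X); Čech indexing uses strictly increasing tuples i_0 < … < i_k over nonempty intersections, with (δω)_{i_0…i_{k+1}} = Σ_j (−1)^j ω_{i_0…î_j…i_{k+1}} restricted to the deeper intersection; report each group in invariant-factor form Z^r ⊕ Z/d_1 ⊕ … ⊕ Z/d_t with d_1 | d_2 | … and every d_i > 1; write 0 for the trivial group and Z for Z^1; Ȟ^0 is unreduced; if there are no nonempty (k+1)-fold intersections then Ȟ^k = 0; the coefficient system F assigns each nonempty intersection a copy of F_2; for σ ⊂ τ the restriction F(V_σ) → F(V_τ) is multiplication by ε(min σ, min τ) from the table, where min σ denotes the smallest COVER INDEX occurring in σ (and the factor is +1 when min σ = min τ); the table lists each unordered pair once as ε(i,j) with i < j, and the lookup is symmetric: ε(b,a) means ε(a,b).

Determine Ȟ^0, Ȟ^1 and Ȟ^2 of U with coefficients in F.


intersection data:
  V12={p,q,u,w,x} V13={p,q,t,u,w} V23={p,q,u,w}
  V123={p,q,u,w}
C dims 3,3,1; δ0: rk_F2 2; δ1: rk_F2 1
Ȟ^0 = (3 − 2) − 0 = 1, so Ȟ^0 ≅ Z/2
Ȟ^1 = (3 − 1) − 2 = 0, so Ȟ^1 ≅ 0
Ȟ^2 = (1 − 0) − 1 = 0, so Ȟ^2 ≅ 0

Ȟ^0 ≅ Z/2, Ȟ^1 ≅ 0 and Ȟ^2 ≅ 0


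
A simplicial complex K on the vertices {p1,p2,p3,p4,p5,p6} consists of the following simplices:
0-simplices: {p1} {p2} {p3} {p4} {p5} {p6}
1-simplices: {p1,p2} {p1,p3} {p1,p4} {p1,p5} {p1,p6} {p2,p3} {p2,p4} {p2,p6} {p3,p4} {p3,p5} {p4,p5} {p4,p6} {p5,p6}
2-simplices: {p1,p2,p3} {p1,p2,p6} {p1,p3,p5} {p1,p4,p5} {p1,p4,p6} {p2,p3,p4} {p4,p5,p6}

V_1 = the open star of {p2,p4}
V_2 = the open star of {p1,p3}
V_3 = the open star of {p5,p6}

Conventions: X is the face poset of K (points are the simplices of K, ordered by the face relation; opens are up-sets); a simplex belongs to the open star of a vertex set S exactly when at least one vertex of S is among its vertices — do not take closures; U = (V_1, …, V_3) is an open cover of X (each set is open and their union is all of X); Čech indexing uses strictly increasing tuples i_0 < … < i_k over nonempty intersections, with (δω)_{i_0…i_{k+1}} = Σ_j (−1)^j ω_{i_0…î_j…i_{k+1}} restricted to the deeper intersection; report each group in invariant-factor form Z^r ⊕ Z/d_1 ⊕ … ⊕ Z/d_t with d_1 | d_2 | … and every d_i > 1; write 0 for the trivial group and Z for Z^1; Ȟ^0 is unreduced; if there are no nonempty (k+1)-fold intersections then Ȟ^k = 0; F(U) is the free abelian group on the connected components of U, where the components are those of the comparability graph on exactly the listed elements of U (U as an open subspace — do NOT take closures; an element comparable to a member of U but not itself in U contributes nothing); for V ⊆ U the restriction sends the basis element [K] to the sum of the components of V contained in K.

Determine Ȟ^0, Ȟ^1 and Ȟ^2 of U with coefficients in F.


nonempty overlaps:
  V1={{p2},{p4},{p1,p2},{p1,p4},{p2,p3},{p2,p4},{p2,p6},{p3,p4},{p4,p5},{p4,p6},{p1,p2,p3},{p1,p2,p6},{p1,p4,p5},{p1,p4,p6},{p2,p3,p4},{p4,p5,p6}} V2={{p1},{p3},{p1,p2},{p1,p3},{p1,p4},{p1,p5},{p1,p6},{p2,p3},{p3,p4},{p3,p5},{p1,p2,p3},{p1,p2,p6},{p1,p3,p5},{p1,p4,p5},{p1,p4,p6},{p2,p3,p4}} V3={{p5},{p6},{p1,p5},{p1,p6},{p2,p6},{p3,p5},{p4,p5},{p4,p6},{p5,p6},{p1,p2,p6},{p1,p3,p5},{p1,p4,p5},{p1,p4,p6},{p4,p5,p6}}
  V12={{p1,p2},{p1,p4},{p2,p3},{p3,p4},{p1,p2,p3},{p1,p2,p6},{p1,p4,p5},{p1,p4,p6},{p2,p3,p4}} V13={{p2,p6},{p4,p5},{p4,p6},{p1,p2,p6},{p1,p4,p5},{p1,p4,p6},{p4,p5,p6}} V23={{p1,p5},{p1,p6},{p3,p5},{p1,p2,p6},{p1,p3,p5},{p1,p4,p5},{p1,p4,p6}}
  V123={{p1,p2,p6},{p1,p4,p5},{p1,p4,p6}}
components per intersection:
  V1: {{p2},{p4},{p1,p2},{p1,p4},{p2,p3},{p2,p4},{p2,p6},{p3,p4},{p4,p5},{p4,p6},{p1,p2,p3},{p1,p2,p6},{p1,p4,p5},{p1,p4,p6},{p2,p3,p4},{p4,p5,p6}}
  V2: {{p1},{p3},{p1,p2},{p1,p3},{p1,p4},{p1,p5},{p1,p6},{p2,p3},{p3,p4},{p3,p5},{p1,p2,p3},{p1,p2,p6},{p1,p3,p5},{p1,p4,p5},{p1,p4,p6},{p2,p3,p4}}
  V3: {{p5},{p6},{p1,p5},{p1,p6},{p2,p6},{p3,p5},{p4,p5},{p4,p6},{p5,p6},{p1,p2,p6},{p1,p3,p5},{p1,p4,p5},{p1,p4,p6},{p4,p5,p6}}
  V12: {{p1,p2},{p2,p3},{p3,p4},{p1,p2,p3},{p1,p2,p6},{p2,p3,p4}} {{p1,p4},{p1,p4,p5},{p1,p4,p6}}
  V13: {{p2,p6},{p1,p2,p6}} {{p4,p5},{p4,p6},{p1,p4,p5},{p1,p4,p6},{p4,p5,p6}}
  V23: {{p1,p5},{p3,p5},{p1,p3,p5},{p1,p4,p5}} {{p1,p6},{p1,p2,p6},{p1,p4,p6}}
  V123: {{p1,p2,p6}} {{p1,p4,p5}} {{p1,p4,p6}}
C dims 3,6,3; δ0: rk 2, SNF 1^2; δ1: rk 3, SNF 1^3
degree 0: 3−2−0 = 1 → Ȟ^0 ≅ Z
degree 1: 6−3−2 = 1 → Ȟ^1 ≅ Z
degree 2: 3−0−3 = 0 → Ȟ^2 ≅ 0

Ȟ^0(U;F) ≅ Z, Ȟ^1(U;F) ≅ Z, Ȟ^2(U;F) ≅ 0


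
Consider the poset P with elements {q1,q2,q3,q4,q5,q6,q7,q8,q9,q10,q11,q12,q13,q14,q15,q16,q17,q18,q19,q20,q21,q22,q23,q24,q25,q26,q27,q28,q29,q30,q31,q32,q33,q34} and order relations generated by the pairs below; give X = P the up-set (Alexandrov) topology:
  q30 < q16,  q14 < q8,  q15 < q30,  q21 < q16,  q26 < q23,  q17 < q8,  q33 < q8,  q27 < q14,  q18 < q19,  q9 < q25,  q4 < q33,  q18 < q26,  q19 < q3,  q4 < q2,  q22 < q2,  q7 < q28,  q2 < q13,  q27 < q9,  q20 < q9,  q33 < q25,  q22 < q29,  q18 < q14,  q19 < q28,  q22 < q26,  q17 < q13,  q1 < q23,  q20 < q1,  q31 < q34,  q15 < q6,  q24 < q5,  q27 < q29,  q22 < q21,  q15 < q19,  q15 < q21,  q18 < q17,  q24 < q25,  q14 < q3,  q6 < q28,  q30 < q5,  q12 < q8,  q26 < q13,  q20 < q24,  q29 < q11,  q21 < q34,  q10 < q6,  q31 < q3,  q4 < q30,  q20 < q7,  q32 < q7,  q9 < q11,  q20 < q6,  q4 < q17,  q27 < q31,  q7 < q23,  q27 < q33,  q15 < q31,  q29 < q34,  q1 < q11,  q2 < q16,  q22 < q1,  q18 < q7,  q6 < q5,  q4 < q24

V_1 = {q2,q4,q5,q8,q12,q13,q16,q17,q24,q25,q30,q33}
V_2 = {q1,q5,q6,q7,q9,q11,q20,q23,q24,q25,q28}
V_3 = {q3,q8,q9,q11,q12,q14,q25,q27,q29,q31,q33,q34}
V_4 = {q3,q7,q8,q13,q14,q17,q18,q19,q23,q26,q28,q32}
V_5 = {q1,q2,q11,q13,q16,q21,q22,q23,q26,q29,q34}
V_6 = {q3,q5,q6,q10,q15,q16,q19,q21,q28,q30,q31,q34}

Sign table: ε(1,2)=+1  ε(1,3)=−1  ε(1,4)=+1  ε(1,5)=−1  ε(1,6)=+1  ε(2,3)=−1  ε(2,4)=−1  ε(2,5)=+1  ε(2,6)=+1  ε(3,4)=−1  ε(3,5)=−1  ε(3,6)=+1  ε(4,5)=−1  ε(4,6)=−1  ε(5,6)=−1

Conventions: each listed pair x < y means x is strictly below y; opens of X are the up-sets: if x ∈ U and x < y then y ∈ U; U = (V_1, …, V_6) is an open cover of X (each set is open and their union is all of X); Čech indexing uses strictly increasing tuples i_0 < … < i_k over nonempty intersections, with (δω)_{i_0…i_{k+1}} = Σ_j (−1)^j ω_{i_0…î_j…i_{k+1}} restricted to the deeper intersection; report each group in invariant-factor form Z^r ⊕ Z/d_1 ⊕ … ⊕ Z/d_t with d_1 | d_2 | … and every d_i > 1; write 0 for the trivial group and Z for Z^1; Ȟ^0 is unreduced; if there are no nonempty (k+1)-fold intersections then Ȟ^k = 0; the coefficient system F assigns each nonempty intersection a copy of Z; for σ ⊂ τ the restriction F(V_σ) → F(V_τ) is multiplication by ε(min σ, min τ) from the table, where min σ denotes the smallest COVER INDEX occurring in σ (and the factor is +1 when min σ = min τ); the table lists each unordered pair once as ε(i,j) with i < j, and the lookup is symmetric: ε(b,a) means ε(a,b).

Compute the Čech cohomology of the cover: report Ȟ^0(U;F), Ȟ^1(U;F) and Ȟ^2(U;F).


nonempty overlaps:
  V12={q5,q24,q25} V13={q8,q12,q25,q33} V14={q8,q13,q17} V15={q2,q13,q16} V16={q5,q16,q30} V23={q9,q11,q25} V24={q7,q23,q28} V25={q1,q11,q23} V26={q5,q6,q28} V34={q3,q8,q14} V35={q11,q29,q34} V36={q3,q31,q34} V45={q13,q23,q26} V46={q3,q19,q28} V56={q16,q21,q34}
  V123={q25} V126={q5} V134={q8} V145={q13} V156={q16} V235={q11} V245={q23} V246={q28} V346={q3} V356={q34}
C dims 6,15,10; δ0: rk 6, SNF 1^5·2; δ1: rk 9, SNF 1^9
degree 0: 6−6−0 = 0 → Ȟ^0 ≅ 0
degree 1: 15−9−6 = 0 plus torsion [2] → Ȟ^1 ≅ Z/2
degree 2: 10−0−9 = 1 → Ȟ^2 ≅ Z

Ȟ^0 = 0, Ȟ^1 = Z/2 and Ȟ^2 = Z


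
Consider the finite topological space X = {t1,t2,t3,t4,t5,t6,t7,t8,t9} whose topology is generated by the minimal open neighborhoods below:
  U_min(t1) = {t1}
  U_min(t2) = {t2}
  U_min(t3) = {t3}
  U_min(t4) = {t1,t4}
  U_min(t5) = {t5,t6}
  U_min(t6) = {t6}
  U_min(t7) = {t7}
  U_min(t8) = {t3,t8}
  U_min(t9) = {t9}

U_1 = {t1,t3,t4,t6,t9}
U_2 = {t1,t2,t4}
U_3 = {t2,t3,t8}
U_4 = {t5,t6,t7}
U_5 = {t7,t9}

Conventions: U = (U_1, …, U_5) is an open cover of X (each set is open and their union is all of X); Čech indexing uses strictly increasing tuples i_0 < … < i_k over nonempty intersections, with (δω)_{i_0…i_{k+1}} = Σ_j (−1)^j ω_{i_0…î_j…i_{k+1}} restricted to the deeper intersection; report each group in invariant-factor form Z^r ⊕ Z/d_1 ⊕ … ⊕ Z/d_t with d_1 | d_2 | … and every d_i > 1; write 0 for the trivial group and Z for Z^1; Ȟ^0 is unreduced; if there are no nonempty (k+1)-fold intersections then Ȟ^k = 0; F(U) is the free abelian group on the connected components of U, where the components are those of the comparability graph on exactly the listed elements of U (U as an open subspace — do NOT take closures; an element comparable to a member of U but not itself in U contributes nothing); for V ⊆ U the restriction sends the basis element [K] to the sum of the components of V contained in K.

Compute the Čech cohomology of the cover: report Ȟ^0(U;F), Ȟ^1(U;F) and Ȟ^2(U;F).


nerve simplices:
  U12={t1,t4} U13={t3} U14={t6} U15={t9} U23={t2} U45={t7}
components per intersection:
  U1: {t1,t4} {t3} {t6} {t9}
  U2: {t1,t4} {t2}
  U3: {t2} {t3,t8}
  U4: {t5,t6} {t7}
  U5: {t7} {t9}
  U12: {t1,t4}
  U13: {t3}
  U14: {t6}
  U15: {t9}
  U23: {t2}
  U45: {t7}
C dims 12,6; δ0: rk 6, SNF 1^6
degree 0: 12−6−0 = 6 → Ȟ^0 ≅ Z^6
degree 1: 6−0−6 = 0 → Ȟ^1 ≅ 0
degree 2: 0−0−0 = 0 → Ȟ^2 ≅ 0

Ȟ^0 ≅ Z^6; Ȟ^1 ≅ 0; Ȟ^2 ≅ 0


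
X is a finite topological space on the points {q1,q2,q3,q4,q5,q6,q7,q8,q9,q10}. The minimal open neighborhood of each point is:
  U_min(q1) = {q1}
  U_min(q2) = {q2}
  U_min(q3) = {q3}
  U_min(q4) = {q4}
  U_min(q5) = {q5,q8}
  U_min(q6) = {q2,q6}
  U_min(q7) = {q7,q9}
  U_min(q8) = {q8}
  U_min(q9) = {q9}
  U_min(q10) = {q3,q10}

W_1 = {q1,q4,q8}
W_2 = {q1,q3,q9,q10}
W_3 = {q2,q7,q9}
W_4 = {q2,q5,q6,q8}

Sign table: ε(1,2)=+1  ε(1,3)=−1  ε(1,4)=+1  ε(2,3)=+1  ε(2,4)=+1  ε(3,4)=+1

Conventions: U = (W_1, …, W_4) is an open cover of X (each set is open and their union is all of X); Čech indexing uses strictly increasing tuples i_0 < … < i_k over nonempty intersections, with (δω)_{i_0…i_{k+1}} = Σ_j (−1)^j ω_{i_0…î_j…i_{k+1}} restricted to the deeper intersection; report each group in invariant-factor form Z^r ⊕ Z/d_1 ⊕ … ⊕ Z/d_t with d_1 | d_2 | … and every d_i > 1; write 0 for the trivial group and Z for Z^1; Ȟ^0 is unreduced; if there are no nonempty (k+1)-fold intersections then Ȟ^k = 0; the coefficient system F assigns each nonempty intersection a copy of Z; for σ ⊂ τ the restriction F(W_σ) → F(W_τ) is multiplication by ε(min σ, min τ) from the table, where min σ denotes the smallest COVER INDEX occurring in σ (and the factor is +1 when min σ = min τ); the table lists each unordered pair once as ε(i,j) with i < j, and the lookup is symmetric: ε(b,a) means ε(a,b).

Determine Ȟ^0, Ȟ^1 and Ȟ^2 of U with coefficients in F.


Ȟ^0(U;F) ≅ Z; Ȟ^1(U;F) ≅ Z; Ȟ^2(U;F) ≅ 0

nonempty intersections:
  W12={q1} W14={q8} W23={q9} W34={q2}
C dims 4,4; δ0: rk 3, SNF 1^3
Ȟ^0: (4−3)−0=1 ⇒ Z
Ȟ^1: (4−0)−3=1 ⇒ Z
Ȟ^2: (0−0)−0=0 ⇒ 0


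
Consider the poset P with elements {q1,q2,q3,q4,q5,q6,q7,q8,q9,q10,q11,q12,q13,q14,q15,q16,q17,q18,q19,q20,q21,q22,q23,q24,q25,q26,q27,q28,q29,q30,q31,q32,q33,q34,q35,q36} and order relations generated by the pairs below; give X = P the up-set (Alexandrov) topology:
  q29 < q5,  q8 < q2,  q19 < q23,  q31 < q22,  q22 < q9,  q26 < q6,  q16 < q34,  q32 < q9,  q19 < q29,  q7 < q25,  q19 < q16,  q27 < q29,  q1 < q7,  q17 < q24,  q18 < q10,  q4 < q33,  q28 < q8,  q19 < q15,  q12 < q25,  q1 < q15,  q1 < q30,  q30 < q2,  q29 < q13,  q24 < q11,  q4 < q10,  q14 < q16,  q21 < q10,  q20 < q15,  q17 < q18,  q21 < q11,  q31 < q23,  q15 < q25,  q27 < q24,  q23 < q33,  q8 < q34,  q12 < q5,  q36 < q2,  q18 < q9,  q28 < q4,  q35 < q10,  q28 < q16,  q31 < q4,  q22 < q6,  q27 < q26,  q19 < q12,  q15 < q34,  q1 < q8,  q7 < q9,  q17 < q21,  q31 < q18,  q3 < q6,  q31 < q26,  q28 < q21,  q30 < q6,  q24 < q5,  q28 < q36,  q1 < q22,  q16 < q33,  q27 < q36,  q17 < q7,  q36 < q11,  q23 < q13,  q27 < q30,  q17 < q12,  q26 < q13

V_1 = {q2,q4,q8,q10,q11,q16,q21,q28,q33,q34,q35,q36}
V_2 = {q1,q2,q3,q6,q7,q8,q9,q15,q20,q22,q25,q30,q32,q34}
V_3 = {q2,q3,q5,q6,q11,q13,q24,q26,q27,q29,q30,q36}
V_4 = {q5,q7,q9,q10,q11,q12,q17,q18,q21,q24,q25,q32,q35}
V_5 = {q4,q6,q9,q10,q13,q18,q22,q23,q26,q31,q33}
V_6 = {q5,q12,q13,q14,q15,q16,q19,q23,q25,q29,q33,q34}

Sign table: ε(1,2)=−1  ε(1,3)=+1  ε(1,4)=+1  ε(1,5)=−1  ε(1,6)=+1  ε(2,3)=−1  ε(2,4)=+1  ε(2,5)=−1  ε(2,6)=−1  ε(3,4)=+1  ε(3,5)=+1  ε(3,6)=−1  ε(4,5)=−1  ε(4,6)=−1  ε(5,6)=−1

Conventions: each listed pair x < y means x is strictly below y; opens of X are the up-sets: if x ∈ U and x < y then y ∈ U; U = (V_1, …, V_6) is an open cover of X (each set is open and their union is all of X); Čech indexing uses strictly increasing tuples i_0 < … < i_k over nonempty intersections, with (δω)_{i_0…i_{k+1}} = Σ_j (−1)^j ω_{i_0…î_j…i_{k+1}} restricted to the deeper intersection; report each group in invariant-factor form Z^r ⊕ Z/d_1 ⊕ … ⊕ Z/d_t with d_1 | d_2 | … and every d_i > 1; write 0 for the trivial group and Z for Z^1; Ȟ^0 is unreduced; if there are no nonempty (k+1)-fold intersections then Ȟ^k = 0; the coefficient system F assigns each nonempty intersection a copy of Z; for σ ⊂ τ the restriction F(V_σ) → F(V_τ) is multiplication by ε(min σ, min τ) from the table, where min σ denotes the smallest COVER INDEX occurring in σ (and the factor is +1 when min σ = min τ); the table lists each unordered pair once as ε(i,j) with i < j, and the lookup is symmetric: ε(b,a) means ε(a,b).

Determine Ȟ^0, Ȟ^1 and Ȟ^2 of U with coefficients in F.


nonempty intersections:
  V12={q2,q8,q34} V13={q2,q11,q36} V14={q10,q11,q21,q35} V15={q4,q10,q33} V16={q16,q33,q34} V23={q2,q3,q6,q30} V24={q7,q9,q25,q32} V25={q6,q9,q22} V26={q15,q25,q34} V34={q5,q11,q24} V35={q6,q13,q26} V36={q5,q13,q29} V45={q9,q10,q18} V46={q5,q12,q25} V56={q13,q23,q33}
  V123={q2} V126={q34} V134={q11} V145={q10} V156={q33} V235={q6} V245={q9} V246={q25} V346={q5} V356={q13}
C dims 6,15,10; δ0: rk 6, SNF 1^5·2; δ1: rk 9, SNF 1^9
Ȟ^0: (6−6)−0=0 ⇒ 0
Ȟ^1: (15−9)−6=0 plus torsion [2] ⇒ Z/2
Ȟ^2: (10−0)−9=1 ⇒ Z

Ȟ^0 ≅ 0, Ȟ^1 ≅ Z/2 and Ȟ^2 ≅ Z


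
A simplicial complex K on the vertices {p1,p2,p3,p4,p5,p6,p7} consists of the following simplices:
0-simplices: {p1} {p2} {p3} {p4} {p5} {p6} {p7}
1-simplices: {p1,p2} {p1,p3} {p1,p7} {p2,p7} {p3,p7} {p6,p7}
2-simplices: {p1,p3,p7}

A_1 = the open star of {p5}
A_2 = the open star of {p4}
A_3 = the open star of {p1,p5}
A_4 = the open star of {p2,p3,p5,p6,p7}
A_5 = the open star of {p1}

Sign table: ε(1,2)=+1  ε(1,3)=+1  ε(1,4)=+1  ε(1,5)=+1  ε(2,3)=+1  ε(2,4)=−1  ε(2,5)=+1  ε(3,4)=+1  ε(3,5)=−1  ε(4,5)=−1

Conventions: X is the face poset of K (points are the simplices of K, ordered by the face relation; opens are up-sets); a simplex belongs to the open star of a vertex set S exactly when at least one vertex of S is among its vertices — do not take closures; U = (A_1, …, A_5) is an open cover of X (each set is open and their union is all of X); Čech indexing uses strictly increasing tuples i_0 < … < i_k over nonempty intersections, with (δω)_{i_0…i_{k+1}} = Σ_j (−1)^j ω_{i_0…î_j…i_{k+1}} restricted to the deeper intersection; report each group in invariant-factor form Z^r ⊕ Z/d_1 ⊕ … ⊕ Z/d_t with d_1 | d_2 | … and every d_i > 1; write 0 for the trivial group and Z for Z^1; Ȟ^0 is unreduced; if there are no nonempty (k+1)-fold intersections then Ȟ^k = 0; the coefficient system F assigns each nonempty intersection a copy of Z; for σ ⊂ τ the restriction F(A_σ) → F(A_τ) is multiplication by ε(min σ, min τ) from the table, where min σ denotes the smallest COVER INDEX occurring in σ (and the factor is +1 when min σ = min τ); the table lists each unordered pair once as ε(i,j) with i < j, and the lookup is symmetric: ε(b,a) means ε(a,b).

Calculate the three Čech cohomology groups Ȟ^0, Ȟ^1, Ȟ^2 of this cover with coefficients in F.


Ȟ^0 ≅ Z^2,  Ȟ^1 ≅ 0,  Ȟ^2 ≅ 0

intersection data:
  A1={{p5}} A2={{p4}} A3={{p1},{p5},{p1,p2},{p1,p3},{p1,p7},{p1,p3,p7}} A4={{p2},{p3},{p5},{p6},{p7},{p1,p2},{p1,p3},{p1,p7},{p2,p7},{p3,p7},{p6,p7},{p1,p3,p7}} A5={{p1},{p1,p2},{p1,p3},{p1,p7},{p1,p3,p7}}
  A13={{p5}} A14={{p5}} A34={{p5},{p1,p2},{p1,p3},{p1,p7},{p1,p3,p7}} A35={{p1},{p1,p2},{p1,p3},{p1,p7},{p1,p3,p7}} A45={{p1,p2},{p1,p3},{p1,p7},{p1,p3,p7}}
  A134={{p5}} A345={{p1,p2},{p1,p3},{p1,p7},{p1,p3,p7}}
C dims 5,5,2; δ0: rk 3, SNF 1^3; δ1: rk 2, SNF 1^2
Ȟ^0 = (5 − 3) − 0 = 2, so Ȟ^0 ≅ Z^2
Ȟ^1 = (5 − 2) − 3 = 0, so Ȟ^1 ≅ 0
Ȟ^2 = (2 − 0) − 2 = 0, so Ȟ^2 ≅ 0


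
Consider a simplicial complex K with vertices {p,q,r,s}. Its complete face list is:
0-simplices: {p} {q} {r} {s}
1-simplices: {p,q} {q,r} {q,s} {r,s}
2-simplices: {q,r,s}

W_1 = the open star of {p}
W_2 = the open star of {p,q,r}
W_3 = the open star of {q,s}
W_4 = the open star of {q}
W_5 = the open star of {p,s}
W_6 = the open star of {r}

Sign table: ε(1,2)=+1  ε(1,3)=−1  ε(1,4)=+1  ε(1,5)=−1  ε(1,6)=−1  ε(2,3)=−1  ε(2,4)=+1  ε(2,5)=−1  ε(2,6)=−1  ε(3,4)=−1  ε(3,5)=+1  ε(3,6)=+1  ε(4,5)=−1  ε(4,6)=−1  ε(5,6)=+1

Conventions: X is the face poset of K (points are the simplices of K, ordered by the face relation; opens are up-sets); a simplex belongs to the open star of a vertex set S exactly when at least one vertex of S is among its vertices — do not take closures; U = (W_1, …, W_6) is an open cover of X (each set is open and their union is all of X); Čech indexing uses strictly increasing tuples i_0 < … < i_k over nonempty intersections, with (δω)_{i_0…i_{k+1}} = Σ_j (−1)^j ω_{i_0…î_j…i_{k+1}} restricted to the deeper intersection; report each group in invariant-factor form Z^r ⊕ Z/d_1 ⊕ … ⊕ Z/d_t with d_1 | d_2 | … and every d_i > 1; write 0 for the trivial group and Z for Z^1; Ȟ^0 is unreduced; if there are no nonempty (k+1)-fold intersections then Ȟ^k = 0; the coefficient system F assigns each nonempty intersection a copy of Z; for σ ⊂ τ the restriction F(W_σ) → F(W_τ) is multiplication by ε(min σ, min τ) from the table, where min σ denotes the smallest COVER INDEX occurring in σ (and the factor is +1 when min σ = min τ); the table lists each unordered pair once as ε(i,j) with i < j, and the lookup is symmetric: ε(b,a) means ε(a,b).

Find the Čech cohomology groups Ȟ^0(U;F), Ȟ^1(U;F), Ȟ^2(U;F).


nonempty overlaps:
  W1={{p},{p,q}} W2={{p},{q},{r},{p,q},{q,r},{q,s},{r,s},{q,r,s}} W3={{q},{s},{p,q},{q,r},{q,s},{r,s},{q,r,s}} W4={{q},{p,q},{q,r},{q,s},{q,r,s}} W5={{p},{s},{p,q},{q,s},{r,s},{q,r,s}} W6={{r},{q,r},{r,s},{q,r,s}}
  W12={{p},{p,q}} W13={{p,q}} W14={{p,q}} W15={{p},{p,q}} W23={{q},{p,q},{q,r},{q,s},{r,s},{q,r,s}} W24={{q},{p,q},{q,r},{q,s},{q,r,s}} W25={{p},{p,q},{q,s},{r,s},{q,r,s}} W26={{r},{q,r},{r,s},{q,r,s}} W34={{q},{p,q},{q,r},{q,s},{q,r,s}} W35={{s},{p,q},{q,s},{r,s},{q,r,s}} W36={{q,r},{r,s},{q,r,s}} W45={{p,q},{q,s},{q,r,s}} W46={{q,r},{q,r,s}} W56={{r,s},{q,r,s}}
  W123={{p,q}} W124={{p,q}} W125={{p},{p,q}} W134={{p,q}} W135={{p,q}} W145={{p,q}} W234={{q},{p,q},{q,r},{q,s},{q,r,s}} W235={{p,q},{q,s},{r,s},{q,r,s}} W236={{q,r},{r,s},{q,r,s}} W245={{p,q},{q,s},{q,r,s}} W246={{q,r},{q,r,s}} W256={{r,s},{q,r,s}} W345={{p,q},{q,s},{q,r,s}} W346={{q,r},{q,r,s}} W356={{r,s},{q,r,s}} W456={{q,r,s}}
  W1234={{p,q}} W1235={{p,q}} W1245={{p,q}} W1345={{p,q}} W2345={{p,q},{q,s},{q,r,s}} W2346={{q,r},{q,r,s}} W2356={{r,s},{q,r,s}} W2456={{q,r,s}} W3456={{q,r,s}}
  W12345={{p,q}} W23456={{q,r,s}}
C dims 6,14,16,9; δ0: rk 5, SNF 1^5; δ1: rk 9, SNF 1^9; δ2: rk 7, SNF 1^7
degree 0: 6−5−0 = 1 → Ȟ^0 ≅ Z
degree 1: 14−9−5 = 0 → Ȟ^1 ≅ 0
degree 2: 16−7−9 = 0 → Ȟ^2 ≅ 0

Ȟ^0 = Z,  Ȟ^1 = 0,  Ȟ^2 = 0
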